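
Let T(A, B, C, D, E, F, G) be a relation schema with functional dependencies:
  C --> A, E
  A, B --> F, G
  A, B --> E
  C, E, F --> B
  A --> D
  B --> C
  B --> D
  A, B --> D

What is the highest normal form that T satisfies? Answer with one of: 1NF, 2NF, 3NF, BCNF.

1NF

Candidate keys: {B}, {C, F}. Prime attributes: {B, C, F}.
C --> A, E: {C}⁺ = {A, C, D, E}, which is not all of the attributes, so the left side is not a superkey — BCNF is violated.
C --> A, E determines the non-prime attributes {A, E} from a non-superkey — 3NF is violated.
Since {C} ⊂ {C, F} and {C}⁺ ⊇ {A, D, E} with {A, D, E} non-prime, there is a partial dependency; 2NF fails.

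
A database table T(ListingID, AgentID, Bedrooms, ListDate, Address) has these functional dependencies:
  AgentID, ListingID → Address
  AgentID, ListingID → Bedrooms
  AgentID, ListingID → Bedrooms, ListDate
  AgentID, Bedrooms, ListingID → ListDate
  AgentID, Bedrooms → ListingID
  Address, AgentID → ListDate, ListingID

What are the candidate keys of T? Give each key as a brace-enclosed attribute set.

{Address, AgentID}, {AgentID, Bedrooms}, {AgentID, ListingID}

No FD produces {AgentID}, so it must be in every candidate key.
Closure of {Address, AgentID} is {Address, AgentID, Bedrooms, ListDate, ListingID}, the whole schema; {Address, AgentID} is a candidate key.
Closure of {AgentID, Bedrooms} is {Address, AgentID, Bedrooms, ListDate, ListingID}, the whole schema; {AgentID, Bedrooms} is a candidate key.
Closure of {AgentID, ListingID} is {Address, AgentID, Bedrooms, ListDate, ListingID}, the whole schema; {AgentID, ListingID} is a candidate key.
These are minimal and exhaustive — every other superkey contains one of them.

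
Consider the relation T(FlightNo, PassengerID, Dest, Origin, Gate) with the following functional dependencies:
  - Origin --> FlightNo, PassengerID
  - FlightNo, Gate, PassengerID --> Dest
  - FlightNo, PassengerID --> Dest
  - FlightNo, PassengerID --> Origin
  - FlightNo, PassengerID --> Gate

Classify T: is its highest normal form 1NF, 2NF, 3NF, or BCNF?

Candidate keys: {FlightNo, PassengerID}, {Origin}. Prime attributes: {FlightNo, Origin, PassengerID}.
The left-hand side of every FD is a superkey, so BCNF is satisfied.

BCNF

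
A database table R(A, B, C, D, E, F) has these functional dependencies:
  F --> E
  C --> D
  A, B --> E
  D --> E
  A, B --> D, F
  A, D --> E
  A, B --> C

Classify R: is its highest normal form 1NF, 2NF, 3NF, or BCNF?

Candidate key: {A, B}. Prime attributes: {A, B}.
For F --> E we have {F}⁺ = {E, F}; {F} is not a superkey, so BCNF fails.
F --> E has non-prime {E} on the right and a non-superkey on the left, so 3NF fails.
No proper subset of a key has a non-prime attribute in its closure, so there is no partial dependency; 2NF holds.

2NF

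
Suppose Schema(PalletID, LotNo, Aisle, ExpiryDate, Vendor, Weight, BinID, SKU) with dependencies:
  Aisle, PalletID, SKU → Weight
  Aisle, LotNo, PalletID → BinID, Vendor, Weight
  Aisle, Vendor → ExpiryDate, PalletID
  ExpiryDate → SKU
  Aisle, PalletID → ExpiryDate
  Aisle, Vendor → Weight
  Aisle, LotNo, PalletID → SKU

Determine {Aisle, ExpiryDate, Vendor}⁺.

{Aisle, ExpiryDate, PalletID, SKU, Vendor, Weight}

Start with {Aisle, ExpiryDate, Vendor}.
Aisle, Vendor → ExpiryDate, PalletID applies; add {PalletID} → now {Aisle, ExpiryDate, PalletID, Vendor}.
ExpiryDate → SKU applies; add {SKU} → now {Aisle, ExpiryDate, PalletID, SKU, Vendor}.
Aisle, Vendor → Weight applies; add {Weight} → now {Aisle, ExpiryDate, PalletID, SKU, Vendor, Weight}.
No further FD applies.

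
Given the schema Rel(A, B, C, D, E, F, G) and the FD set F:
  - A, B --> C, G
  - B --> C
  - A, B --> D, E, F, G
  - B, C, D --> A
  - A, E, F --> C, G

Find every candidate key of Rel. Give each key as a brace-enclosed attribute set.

Attributes never on any right-hand side: {B} — every candidate key must contain it.
{A, B} is a candidate key since {A, B}⁺ = {A, B, C, D, E, F, G} covers every attribute.
{B, D} is a candidate key since {B, D}⁺ = {A, B, C, D, E, F, G} covers every attribute.
No proper subset of any of these is a key, and no other minimal superkey exists.

{A, B}, {B, D}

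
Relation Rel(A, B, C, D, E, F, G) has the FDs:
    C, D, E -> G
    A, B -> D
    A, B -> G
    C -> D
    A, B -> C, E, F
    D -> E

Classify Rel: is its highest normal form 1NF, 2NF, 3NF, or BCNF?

2NF

Candidate key: {A, B}. Prime attributes: {A, B}.
For C, D, E -> G we have {C, D, E}⁺ = {C, D, E, G}; {C, D, E} is not a superkey, so BCNF fails.
Because {G} is non-prime and the left side of C, D, E -> G is not a superkey, the relation is not in 3NF.
No non-prime attribute depends on a proper subset of any candidate key, so 2NF holds.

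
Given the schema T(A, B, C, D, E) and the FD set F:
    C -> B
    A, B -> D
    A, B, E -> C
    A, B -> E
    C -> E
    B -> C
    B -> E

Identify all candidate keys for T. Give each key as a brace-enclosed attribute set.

{A, B}, {A, C}

{A} never appears on the right of any FD, so every key must include it.
{A, B}⁺ = {A, B, C, D, E} — all of the relation — so {A, B} is a candidate key.
{A, C}⁺ = {A, B, C, D, E} — all of the relation — so {A, C} is a candidate key.
Any other superkey properly contains one of these, so there are no further candidate keys.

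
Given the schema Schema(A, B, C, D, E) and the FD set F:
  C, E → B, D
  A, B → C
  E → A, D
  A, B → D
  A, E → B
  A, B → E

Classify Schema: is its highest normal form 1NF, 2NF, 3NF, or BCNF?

BCNF

Candidate keys: {A, B}, {E}. Prime attributes: {A, B, E}.
The left-hand side of every FD is a superkey, so BCNF is satisfied.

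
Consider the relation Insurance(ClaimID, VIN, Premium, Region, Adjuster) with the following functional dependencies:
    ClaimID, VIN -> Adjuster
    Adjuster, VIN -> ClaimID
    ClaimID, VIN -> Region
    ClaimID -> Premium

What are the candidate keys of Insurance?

{Adjuster, VIN}, {ClaimID, VIN}

{VIN} never appears on the right of any FD, so every key must include it.
{Adjuster, VIN} is a candidate key since {Adjuster, VIN}⁺ = {Adjuster, ClaimID, Premium, Region, VIN} covers every attribute.
{ClaimID, VIN} is a candidate key since {ClaimID, VIN}⁺ = {Adjuster, ClaimID, Premium, Region, VIN} covers every attribute.
No proper subset of any of these is a key, and no other minimal superkey exists.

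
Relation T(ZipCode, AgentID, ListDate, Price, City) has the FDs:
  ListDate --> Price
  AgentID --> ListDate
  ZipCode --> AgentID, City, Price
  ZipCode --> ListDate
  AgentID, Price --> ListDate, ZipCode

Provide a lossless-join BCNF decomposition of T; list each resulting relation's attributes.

Candidate keys of the original relation: {AgentID}, {ZipCode}.
{AgentID, City, ListDate, Price, ZipCode}: {ListDate} determines {ListDate, Price} here but is not a superkey — split on ListDate --> Price, giving {ListDate, Price} and {AgentID, City, ListDate, ZipCode}.
{ListDate, Price} is in BCNF.
{AgentID, City, ListDate, ZipCode} is in BCNF.

{AgentID, City, ListDate, ZipCode}; {ListDate, Price}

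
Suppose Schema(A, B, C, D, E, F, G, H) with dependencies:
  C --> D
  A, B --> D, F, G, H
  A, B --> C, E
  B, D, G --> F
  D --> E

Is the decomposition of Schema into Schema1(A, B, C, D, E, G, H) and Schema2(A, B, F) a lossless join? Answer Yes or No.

Yes

The shared attributes are {A, B} and {A, B}⁺ = {A, B, C, D, E, F, G, H}.
Since Schema1 ⊆ {A, B, C, D, E, F, G, H}, the intersection is a superkey of Schema1; the decomposition is lossless.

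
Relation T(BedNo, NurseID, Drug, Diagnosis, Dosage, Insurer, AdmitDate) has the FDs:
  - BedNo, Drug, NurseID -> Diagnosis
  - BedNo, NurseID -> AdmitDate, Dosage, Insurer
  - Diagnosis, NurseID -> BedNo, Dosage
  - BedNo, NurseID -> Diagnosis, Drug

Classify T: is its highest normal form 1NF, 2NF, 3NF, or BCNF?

Candidate keys: {BedNo, NurseID}, {Diagnosis, NurseID}. Prime attributes: {BedNo, Diagnosis, NurseID}.
Each dependency's left side is a superkey — BCNF holds.

BCNF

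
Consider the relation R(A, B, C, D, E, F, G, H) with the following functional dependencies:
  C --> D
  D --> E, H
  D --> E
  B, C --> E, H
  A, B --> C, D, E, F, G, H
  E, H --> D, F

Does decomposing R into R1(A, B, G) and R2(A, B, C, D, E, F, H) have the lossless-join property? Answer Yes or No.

Yes

Common attributes: {A, B}; their closure is {A, B, C, D, E, F, G, H}.
R1 is contained in that closure, so R1 ∩ R2 --> R1 holds and the join is lossless.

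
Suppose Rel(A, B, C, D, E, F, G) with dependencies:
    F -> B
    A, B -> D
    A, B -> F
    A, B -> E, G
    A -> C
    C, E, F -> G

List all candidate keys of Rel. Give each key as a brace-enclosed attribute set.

No FD produces {A}, so it must be in every candidate key.
Closure of {A, B} is {A, B, C, D, E, F, G}, the whole schema; {A, B} is a candidate key.
Closure of {A, F} is {A, B, C, D, E, F, G}, the whole schema; {A, F} is a candidate key.
No proper subset of any of these is a key, and no other minimal superkey exists.

{A, B}, {A, F}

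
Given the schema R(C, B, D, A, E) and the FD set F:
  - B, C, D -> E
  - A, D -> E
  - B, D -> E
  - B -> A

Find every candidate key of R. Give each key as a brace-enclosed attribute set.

Attributes never on any right-hand side: {B, C, D} — every candidate key must contain all of them.
{B, C, D}⁺ = {A, B, C, D, E}, which is every attribute, so {B, C, D} is a candidate key.
No other minimal set has full closure, so this is the only candidate key.

{B, C, D}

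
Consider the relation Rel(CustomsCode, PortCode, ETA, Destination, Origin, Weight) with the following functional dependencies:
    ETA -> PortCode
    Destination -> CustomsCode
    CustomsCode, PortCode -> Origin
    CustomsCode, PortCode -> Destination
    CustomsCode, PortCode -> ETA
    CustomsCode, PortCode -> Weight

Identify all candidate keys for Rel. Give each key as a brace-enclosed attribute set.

{CustomsCode, ETA}, {CustomsCode, PortCode}, {Destination, ETA}, {Destination, PortCode}

Closure of {CustomsCode, ETA} is {CustomsCode, Destination, ETA, Origin, PortCode, Weight}, the whole schema; {CustomsCode, ETA} is a candidate key.
Closure of {CustomsCode, PortCode} is {CustomsCode, Destination, ETA, Origin, PortCode, Weight}, the whole schema; {CustomsCode, PortCode} is a candidate key.
Closure of {Destination, ETA} is {CustomsCode, Destination, ETA, Origin, PortCode, Weight}, the whole schema; {Destination, ETA} is a candidate key.
Closure of {Destination, PortCode} is {CustomsCode, Destination, ETA, Origin, PortCode, Weight}, the whole schema; {Destination, PortCode} is a candidate key.
These are minimal and exhaustive — every other superkey contains one of them.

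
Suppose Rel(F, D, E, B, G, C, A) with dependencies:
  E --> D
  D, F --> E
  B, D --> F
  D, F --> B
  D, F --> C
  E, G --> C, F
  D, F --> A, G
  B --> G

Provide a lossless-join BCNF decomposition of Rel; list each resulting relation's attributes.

Candidate keys of the original relation: {B, D}, {B, E}, {D, F}, {E, F}, {E, G}.
Within {A, B, C, D, E, F, G}: {E}⁺ ∩ {A, B, C, D, E, F, G} = {D, E}, not the whole set, so E --> D violates BCNF; decompose into {D, E} and {A, B, C, E, F, G}.
{D, E} is in BCNF.
Within {A, B, C, E, F, G}: {B}⁺ ∩ {A, B, C, E, F, G} = {B, G}, not the whole set, so B --> G violates BCNF; decompose into {B, G} and {A, B, C, E, F}.
{B, G} is in BCNF.
{A, B, C, E, F} is in BCNF.

{A, B, C, E, F}; {B, G}; {D, E}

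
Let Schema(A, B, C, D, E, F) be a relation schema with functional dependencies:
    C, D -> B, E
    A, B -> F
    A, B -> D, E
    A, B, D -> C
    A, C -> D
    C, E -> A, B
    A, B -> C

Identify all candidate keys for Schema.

{A, B}, {A, C}, {C, D}, {C, E}

{A, B}⁺ = {A, B, C, D, E, F}, which is every attribute, so {A, B} is a candidate key.
{A, C}⁺ = {A, B, C, D, E, F}, which is every attribute, so {A, C} is a candidate key.
{C, D}⁺ = {A, B, C, D, E, F}, which is every attribute, so {C, D} is a candidate key.
{C, E}⁺ = {A, B, C, D, E, F}, which is every attribute, so {C, E} is a candidate key.
These are minimal and exhaustive — every other superkey contains one of them.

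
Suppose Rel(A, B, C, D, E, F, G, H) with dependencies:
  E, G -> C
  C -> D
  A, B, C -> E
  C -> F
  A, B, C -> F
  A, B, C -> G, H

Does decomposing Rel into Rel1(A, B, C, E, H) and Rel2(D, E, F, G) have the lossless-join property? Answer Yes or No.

No

The shared attributes are {E} and {E}⁺ = {E}.
Rel1 ⊄ {E} and Rel2 ⊄ {E}, so the split is lossy.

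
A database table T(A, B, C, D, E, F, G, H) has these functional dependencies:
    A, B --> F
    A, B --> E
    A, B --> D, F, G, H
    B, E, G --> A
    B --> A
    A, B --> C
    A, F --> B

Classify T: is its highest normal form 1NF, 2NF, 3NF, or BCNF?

Candidate keys: {A, F}, {B}. Prime attributes: {A, B, F}.
The left-hand side of every FD is a superkey, so BCNF is satisfied.

BCNF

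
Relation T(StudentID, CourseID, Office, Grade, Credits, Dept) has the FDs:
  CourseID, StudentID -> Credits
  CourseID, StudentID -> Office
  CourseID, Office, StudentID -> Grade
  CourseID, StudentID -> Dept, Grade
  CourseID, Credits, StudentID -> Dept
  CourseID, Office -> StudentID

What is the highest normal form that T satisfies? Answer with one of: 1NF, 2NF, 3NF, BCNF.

BCNF

Candidate keys: {CourseID, Office}, {CourseID, StudentID}. Prime attributes: {CourseID, Office, StudentID}.
Each dependency's left side is a superkey — BCNF holds.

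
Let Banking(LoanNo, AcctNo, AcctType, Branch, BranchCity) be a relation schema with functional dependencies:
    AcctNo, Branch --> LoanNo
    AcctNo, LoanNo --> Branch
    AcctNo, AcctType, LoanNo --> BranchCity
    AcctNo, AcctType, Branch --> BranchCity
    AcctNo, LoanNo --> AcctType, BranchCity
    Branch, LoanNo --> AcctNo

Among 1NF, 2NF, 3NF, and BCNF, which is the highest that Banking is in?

BCNF

Candidate keys: {AcctNo, Branch}, {AcctNo, LoanNo}, {Branch, LoanNo}. Prime attributes: {AcctNo, Branch, LoanNo}.
Every FD has a superkey on the left, so the relation is in BCNF.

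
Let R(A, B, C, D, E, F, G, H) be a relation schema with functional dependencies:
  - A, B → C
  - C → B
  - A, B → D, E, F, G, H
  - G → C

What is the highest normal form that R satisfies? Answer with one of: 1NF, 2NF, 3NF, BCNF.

Candidate keys: {A, B}, {A, C}, {A, G}. Prime attributes: {A, B, C, G}.
For C → B we have {C}⁺ = {B, C}; {C} is not a superkey, so BCNF fails.
But every attribute on its right side ({B}) is prime, and the same holds for every other non-superkey FD, so 3NF still holds.

3NF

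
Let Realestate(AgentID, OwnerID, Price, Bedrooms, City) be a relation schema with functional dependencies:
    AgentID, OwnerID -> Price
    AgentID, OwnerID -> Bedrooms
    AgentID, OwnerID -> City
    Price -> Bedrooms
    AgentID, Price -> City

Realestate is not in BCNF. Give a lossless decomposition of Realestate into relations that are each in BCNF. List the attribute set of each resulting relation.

Candidate key of the original relation: {AgentID, OwnerID}.
Within {AgentID, Bedrooms, City, OwnerID, Price}: {Price}⁺ ∩ {AgentID, Bedrooms, City, OwnerID, Price} = {Bedrooms, Price}, not the whole set, so Price -> Bedrooms violates BCNF; decompose into {Bedrooms, Price} and {AgentID, City, OwnerID, Price}.
{Bedrooms, Price} has no BCNF violation.
Within {AgentID, City, OwnerID, Price}: {AgentID, Price}⁺ ∩ {AgentID, City, OwnerID, Price} = {AgentID, City, Price}, not the whole set, so AgentID, Price -> City violates BCNF; decompose into {AgentID, City, Price} and {AgentID, OwnerID, Price}.
{AgentID, City, Price} has no BCNF violation.
{AgentID, OwnerID, Price} has no BCNF violation.

{AgentID, City, Price}; {AgentID, OwnerID, Price}; {Bedrooms, Price}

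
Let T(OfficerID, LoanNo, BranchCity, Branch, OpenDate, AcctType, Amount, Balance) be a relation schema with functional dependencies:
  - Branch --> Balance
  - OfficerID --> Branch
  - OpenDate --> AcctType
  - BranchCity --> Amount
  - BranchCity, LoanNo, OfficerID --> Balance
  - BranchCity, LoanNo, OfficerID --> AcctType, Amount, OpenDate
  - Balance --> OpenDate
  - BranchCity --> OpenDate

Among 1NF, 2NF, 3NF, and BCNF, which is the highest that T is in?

1NF

Candidate key: {BranchCity, LoanNo, OfficerID}. Prime attributes: {BranchCity, LoanNo, OfficerID}.
For Branch --> Balance we have {Branch}⁺ = {AcctType, Balance, Branch, OpenDate}; {Branch} is not a superkey, so BCNF fails.
Branch --> Balance determines the non-prime attribute {Balance} from a non-superkey — 3NF is violated.
The proper key subset {BranchCity} of {BranchCity, LoanNo, OfficerID} determines non-prime {AcctType, Amount, OpenDate}, so the relation is not even in 2NF.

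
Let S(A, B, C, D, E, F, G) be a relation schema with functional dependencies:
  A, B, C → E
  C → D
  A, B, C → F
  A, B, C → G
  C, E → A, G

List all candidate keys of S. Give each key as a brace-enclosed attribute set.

{B, C} never appear on the right of any FD, so every key must include all of them.
{A, B, C} is a candidate key since {A, B, C}⁺ = {A, B, C, D, E, F, G} covers every attribute.
{B, C, E} is a candidate key since {B, C, E}⁺ = {A, B, C, D, E, F, G} covers every attribute.
These are minimal and exhaustive — every other superkey contains one of them.

{A, B, C}, {B, C, E}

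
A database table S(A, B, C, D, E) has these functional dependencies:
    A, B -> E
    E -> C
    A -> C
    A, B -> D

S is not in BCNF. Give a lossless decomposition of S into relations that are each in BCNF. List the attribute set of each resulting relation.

Candidate key of the original relation: {A, B}.
{A, B, C, D, E}: {E} determines {C, E} here but is not a superkey — split on E -> C, giving {C, E} and {A, B, D, E}.
{C, E} is in BCNF.
{A, B, D, E} is in BCNF.

{A, B, D, E}; {C, E}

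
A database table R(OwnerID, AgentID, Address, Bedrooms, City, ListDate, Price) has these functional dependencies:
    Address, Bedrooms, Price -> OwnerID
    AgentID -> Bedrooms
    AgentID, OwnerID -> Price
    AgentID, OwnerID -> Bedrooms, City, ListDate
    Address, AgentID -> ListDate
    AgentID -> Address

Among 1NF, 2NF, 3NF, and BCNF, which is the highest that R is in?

1NF

Candidate keys: {AgentID, OwnerID}, {AgentID, Price}. Prime attributes: {AgentID, OwnerID, Price}.
Address, Bedrooms, Price -> OwnerID: {Address, Bedrooms, Price}⁺ = {Address, Bedrooms, OwnerID, Price}, which is not all of the attributes, so the left side is not a superkey — BCNF is violated.
AgentID -> Bedrooms determines the non-prime attribute {Bedrooms} from a non-superkey — 3NF is violated.
{AgentID} is a proper subset of the key {AgentID, OwnerID}, and {AgentID}⁺ contains the non-prime attributes {Address, Bedrooms, ListDate} — a partial dependency, so 2NF is violated.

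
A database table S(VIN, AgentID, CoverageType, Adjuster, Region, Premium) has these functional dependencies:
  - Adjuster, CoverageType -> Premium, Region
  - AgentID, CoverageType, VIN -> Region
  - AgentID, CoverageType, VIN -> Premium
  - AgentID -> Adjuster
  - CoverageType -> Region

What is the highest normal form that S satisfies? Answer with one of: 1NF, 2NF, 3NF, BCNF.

Candidate key: {AgentID, CoverageType, VIN}. Prime attributes: {AgentID, CoverageType, VIN}.
Adjuster, CoverageType -> Premium, Region: {Adjuster, CoverageType}⁺ = {Adjuster, CoverageType, Premium, Region}, which is not all of the attributes, so the left side is not a superkey — BCNF is violated.
Adjuster, CoverageType -> Premium, Region determines the non-prime attributes {Premium, Region} from a non-superkey — 3NF is violated.
{AgentID} is a proper subset of the key {AgentID, CoverageType, VIN}, and {AgentID}⁺ contains the non-prime attribute {Adjuster} — a partial dependency, so 2NF is violated.

1NF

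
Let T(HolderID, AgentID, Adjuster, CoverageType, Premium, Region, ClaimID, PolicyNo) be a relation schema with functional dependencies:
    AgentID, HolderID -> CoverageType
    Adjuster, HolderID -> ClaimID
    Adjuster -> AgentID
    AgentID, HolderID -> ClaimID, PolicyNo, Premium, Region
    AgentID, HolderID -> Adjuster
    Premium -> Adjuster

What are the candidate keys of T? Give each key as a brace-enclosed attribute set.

No FD produces {HolderID}, so it must be in every candidate key.
{Adjuster, HolderID}⁺ = {Adjuster, AgentID, ClaimID, CoverageType, HolderID, PolicyNo, Premium, Region} — all of the relation — so {Adjuster, HolderID} is a candidate key.
{AgentID, HolderID}⁺ = {Adjuster, AgentID, ClaimID, CoverageType, HolderID, PolicyNo, Premium, Region} — all of the relation — so {AgentID, HolderID} is a candidate key.
{HolderID, Premium}⁺ = {Adjuster, AgentID, ClaimID, CoverageType, HolderID, PolicyNo, Premium, Region} — all of the relation — so {HolderID, Premium} is a candidate key.
Any other superkey properly contains one of these, so there are no further candidate keys.

{Adjuster, HolderID}, {AgentID, HolderID}, {HolderID, Premium}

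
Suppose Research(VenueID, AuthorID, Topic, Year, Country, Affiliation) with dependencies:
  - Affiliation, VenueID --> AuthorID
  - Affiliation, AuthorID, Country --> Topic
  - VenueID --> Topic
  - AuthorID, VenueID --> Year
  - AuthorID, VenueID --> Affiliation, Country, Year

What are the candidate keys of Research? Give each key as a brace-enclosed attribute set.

Attributes never on any right-hand side: {VenueID} — every candidate key must contain it.
Closure of {Affiliation, VenueID} is {Affiliation, AuthorID, Country, Topic, VenueID, Year}, the whole schema; {Affiliation, VenueID} is a candidate key.
Closure of {AuthorID, VenueID} is {Affiliation, AuthorID, Country, Topic, VenueID, Year}, the whole schema; {AuthorID, VenueID} is a candidate key.
Any other superkey properly contains one of these, so there are no further candidate keys.

{Affiliation, VenueID}, {AuthorID, VenueID}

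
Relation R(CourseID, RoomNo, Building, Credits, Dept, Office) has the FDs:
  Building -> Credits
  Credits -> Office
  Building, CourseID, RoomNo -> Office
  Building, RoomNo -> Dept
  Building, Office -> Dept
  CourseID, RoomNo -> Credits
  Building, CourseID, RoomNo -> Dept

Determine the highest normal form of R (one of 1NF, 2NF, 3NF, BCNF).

Candidate key: {Building, CourseID, RoomNo}. Prime attributes: {Building, CourseID, RoomNo}.
Building -> Credits: {Building}⁺ = {Building, Credits, Dept, Office}, which is not all of the attributes, so the left side is not a superkey — BCNF is violated.
Building -> Credits has non-prime {Credits} on the right and a non-superkey on the left, so 3NF fails.
The proper key subset {Building} of {Building, CourseID, RoomNo} determines non-prime {Credits, Dept, Office}, so the relation is not even in 2NF.

1NF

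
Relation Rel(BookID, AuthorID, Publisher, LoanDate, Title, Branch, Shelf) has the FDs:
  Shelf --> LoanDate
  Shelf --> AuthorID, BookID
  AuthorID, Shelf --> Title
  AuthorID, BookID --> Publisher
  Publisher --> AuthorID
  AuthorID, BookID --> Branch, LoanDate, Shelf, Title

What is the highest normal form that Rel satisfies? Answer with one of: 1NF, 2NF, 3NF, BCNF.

3NF

Candidate keys: {AuthorID, BookID}, {BookID, Publisher}, {Shelf}. Prime attributes: {AuthorID, BookID, Publisher, Shelf}.
Publisher --> AuthorID breaks BCNF: {Publisher}⁺ = {AuthorID, Publisher}, so {Publisher} is not a superkey.
Its right-hand attributes {AuthorID} are all prime, as are those of every other non-superkey FD — the relation is in 3NF.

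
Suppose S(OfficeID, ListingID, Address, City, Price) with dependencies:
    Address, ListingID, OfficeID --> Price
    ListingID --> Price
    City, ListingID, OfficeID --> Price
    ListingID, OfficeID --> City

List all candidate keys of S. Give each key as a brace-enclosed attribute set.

{Address, ListingID, OfficeID}

No FD produces {Address, ListingID, OfficeID}, so they must be in every candidate key.
{Address, ListingID, OfficeID}⁺ = {Address, City, ListingID, OfficeID, Price}, which is every attribute, so {Address, ListingID, OfficeID} is a candidate key.
Every other attribute set either contains this one or has a smaller closure.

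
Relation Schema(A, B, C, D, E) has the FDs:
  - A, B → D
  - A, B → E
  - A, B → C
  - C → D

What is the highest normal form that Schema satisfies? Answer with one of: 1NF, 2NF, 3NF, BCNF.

2NF

Candidate key: {A, B}. Prime attributes: {A, B}.
C → D breaks BCNF: {C}⁺ = {C, D}, so {C} is not a superkey.
C → D has non-prime {D} on the right and a non-superkey on the left, so 3NF fails.
No proper subset of a key has a non-prime attribute in its closure, so there is no partial dependency; 2NF holds.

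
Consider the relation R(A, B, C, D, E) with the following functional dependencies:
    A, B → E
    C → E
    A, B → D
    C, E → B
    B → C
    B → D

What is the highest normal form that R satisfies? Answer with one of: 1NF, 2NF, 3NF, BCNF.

1NF

Candidate keys: {A, B}, {A, C}. Prime attributes: {A, B, C}.
For C → E we have {C}⁺ = {B, C, D, E}; {C} is not a superkey, so BCNF fails.
C → E has non-prime {E} on the right and a non-superkey on the left, so 3NF fails.
{B} is a proper subset of the key {A, B}, and {B}⁺ contains the non-prime attributes {D, E} — a partial dependency, so 2NF is violated.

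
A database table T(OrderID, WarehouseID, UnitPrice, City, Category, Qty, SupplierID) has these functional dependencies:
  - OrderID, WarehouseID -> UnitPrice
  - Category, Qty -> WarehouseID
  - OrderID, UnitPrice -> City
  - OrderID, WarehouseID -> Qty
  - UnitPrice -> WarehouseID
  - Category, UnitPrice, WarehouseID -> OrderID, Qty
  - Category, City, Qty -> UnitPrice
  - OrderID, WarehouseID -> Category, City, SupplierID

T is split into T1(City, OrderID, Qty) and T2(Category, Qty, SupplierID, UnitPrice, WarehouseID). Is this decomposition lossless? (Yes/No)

T1 ∩ T2 = {Qty}; its closure under F is {Qty}.
T1 ⊄ {Qty} and T2 ⊄ {Qty}, so the split is lossy.

No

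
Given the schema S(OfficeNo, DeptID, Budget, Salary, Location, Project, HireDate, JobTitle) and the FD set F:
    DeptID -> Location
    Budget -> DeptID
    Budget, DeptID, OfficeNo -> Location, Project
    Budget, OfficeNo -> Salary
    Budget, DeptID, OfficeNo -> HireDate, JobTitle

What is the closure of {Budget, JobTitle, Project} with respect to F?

Start with {Budget, JobTitle, Project}.
Budget -> DeptID applies; add {DeptID} → now {Budget, DeptID, JobTitle, Project}.
DeptID -> Location applies; add {Location} → now {Budget, DeptID, JobTitle, Location, Project}.
No further FD applies.

{Budget, DeptID, JobTitle, Location, Project}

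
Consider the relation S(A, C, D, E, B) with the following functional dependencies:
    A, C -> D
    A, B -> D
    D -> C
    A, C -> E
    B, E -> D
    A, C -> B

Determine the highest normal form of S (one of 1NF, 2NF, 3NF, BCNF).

3NF

Candidate keys: {A, B}, {A, C}, {A, D}. Prime attributes: {A, B, C, D}.
D -> C: {D}⁺ = {C, D}, which is not all of the attributes, so the left side is not a superkey — BCNF is violated.
But every attribute on its right side ({C}) is prime, and the same holds for every other non-superkey FD, so 3NF still holds.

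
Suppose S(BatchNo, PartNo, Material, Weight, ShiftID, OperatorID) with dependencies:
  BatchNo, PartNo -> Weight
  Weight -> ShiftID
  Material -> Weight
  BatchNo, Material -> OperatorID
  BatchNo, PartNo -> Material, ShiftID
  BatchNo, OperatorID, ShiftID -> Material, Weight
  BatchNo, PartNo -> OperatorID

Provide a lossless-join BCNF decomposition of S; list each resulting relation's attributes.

Candidate key of the original relation: {BatchNo, PartNo}.
In {BatchNo, Material, OperatorID, PartNo, ShiftID, Weight}, {Weight} is not a superkey ({Weight}⁺ restricted to this set is {ShiftID, Weight}), so split on Weight -> ShiftID into {ShiftID, Weight} and {BatchNo, Material, OperatorID, PartNo, Weight}.
{ShiftID, Weight} is in BCNF.
In {BatchNo, Material, OperatorID, PartNo, Weight}, {Material} is not a superkey ({Material}⁺ restricted to this set is {Material, Weight}), so split on Material -> Weight into {Material, Weight} and {BatchNo, Material, OperatorID, PartNo}.
{Material, Weight} is in BCNF.
In {BatchNo, Material, OperatorID, PartNo}, {BatchNo, Material} is not a superkey ({BatchNo, Material}⁺ restricted to this set is {BatchNo, Material, OperatorID}), so split on BatchNo, Material -> OperatorID into {BatchNo, Material, OperatorID} and {BatchNo, Material, PartNo}.
{BatchNo, Material, OperatorID} is in BCNF.
{BatchNo, Material, PartNo} is in BCNF.

{BatchNo, Material, OperatorID}; {BatchNo, Material, PartNo}; {Material, Weight}; {ShiftID, Weight}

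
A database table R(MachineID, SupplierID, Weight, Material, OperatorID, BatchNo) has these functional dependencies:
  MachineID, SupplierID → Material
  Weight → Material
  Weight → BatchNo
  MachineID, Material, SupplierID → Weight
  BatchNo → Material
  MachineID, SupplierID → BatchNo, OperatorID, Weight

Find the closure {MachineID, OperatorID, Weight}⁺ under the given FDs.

Start with {MachineID, OperatorID, Weight}.
Weight → Material applies; add {Material} → now {MachineID, Material, OperatorID, Weight}.
Weight → BatchNo applies; add {BatchNo} → now {BatchNo, MachineID, Material, OperatorID, Weight}.
No further FD applies.

{BatchNo, MachineID, Material, OperatorID, Weight}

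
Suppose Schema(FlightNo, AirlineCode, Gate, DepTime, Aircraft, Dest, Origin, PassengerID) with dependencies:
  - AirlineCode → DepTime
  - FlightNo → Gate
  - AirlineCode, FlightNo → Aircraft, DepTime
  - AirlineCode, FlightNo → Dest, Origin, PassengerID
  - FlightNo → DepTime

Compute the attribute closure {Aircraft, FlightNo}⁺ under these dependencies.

{Aircraft, DepTime, FlightNo, Gate}

Start with {Aircraft, FlightNo}.
FlightNo → Gate applies; add {Gate} → now {Aircraft, FlightNo, Gate}.
FlightNo → DepTime applies; add {DepTime} → now {Aircraft, DepTime, FlightNo, Gate}.
No further FD applies.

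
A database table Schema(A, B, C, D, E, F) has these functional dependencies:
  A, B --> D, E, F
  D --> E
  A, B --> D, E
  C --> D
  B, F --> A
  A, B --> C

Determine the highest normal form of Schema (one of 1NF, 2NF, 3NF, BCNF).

2NF

Candidate keys: {A, B}, {B, F}. Prime attributes: {A, B, F}.
D --> E breaks BCNF: {D}⁺ = {D, E}, so {D} is not a superkey.
D --> E determines the non-prime attribute {E} from a non-superkey — 3NF is violated.
Checking every proper subset of each key, none determines a non-prime attribute — 2NF is satisfied.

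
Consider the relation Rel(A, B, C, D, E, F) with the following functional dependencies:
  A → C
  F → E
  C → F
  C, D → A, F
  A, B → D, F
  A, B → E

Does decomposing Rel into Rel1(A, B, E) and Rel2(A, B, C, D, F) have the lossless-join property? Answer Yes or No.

Rel1 ∩ Rel2 = {A, B}; its closure under F is {A, B, C, D, E, F}.
Rel1 is contained in that closure, so Rel1 ∩ Rel2 → Rel1 holds and the join is lossless.

Yes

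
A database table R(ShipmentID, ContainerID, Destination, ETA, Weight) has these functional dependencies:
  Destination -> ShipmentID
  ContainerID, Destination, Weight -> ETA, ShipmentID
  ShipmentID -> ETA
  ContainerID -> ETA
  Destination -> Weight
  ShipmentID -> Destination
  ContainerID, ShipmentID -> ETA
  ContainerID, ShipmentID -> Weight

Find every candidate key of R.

Attributes never on any right-hand side: {ContainerID} — every candidate key must contain it.
{ContainerID, Destination} is a candidate key since {ContainerID, Destination}⁺ = {ContainerID, Destination, ETA, ShipmentID, Weight} covers every attribute.
{ContainerID, ShipmentID} is a candidate key since {ContainerID, ShipmentID}⁺ = {ContainerID, Destination, ETA, ShipmentID, Weight} covers every attribute.
These are minimal and exhaustive — every other superkey contains one of them.

{ContainerID, Destination}, {ContainerID, ShipmentID}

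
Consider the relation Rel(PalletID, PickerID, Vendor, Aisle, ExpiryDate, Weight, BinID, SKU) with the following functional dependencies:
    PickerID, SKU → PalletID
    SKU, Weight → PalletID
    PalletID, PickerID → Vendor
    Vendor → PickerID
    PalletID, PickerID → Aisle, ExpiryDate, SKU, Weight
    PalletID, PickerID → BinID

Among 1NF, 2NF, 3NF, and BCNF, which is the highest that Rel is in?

Candidate keys: {PalletID, PickerID}, {PalletID, Vendor}, {PickerID, SKU}, {SKU, Vendor}. Prime attributes: {PalletID, PickerID, SKU, Vendor}.
SKU, Weight → PalletID breaks BCNF: {SKU, Weight}⁺ = {PalletID, SKU, Weight}, so {SKU, Weight} is not a superkey.
Its right-hand attributes {PalletID} are all prime, as are those of every other non-superkey FD — the relation is in 3NF.

3NF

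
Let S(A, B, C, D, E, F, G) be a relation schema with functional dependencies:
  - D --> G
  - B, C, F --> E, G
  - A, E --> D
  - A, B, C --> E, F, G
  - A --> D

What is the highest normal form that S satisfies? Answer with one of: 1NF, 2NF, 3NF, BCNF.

Candidate key: {A, B, C}. Prime attributes: {A, B, C}.
D --> G: {D}⁺ = {D, G}, which is not all of the attributes, so the left side is not a superkey — BCNF is violated.
Because {G} is non-prime and the left side of D --> G is not a superkey, the relation is not in 3NF.
{A} is a proper subset of the key {A, B, C}, and {A}⁺ contains the non-prime attributes {D, G} — a partial dependency, so 2NF is violated.

1NF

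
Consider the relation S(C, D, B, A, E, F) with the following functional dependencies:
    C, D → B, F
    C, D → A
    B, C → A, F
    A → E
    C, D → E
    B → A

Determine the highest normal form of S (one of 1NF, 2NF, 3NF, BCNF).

2NF

Candidate key: {C, D}. Prime attributes: {C, D}.
B, C → A, F breaks BCNF: {B, C}⁺ = {A, B, C, E, F}, so {B, C} is not a superkey.
B, C → A, F has non-prime {A, F} on the right and a non-superkey on the left, so 3NF fails.
Checking every proper subset of each key, none determines a non-prime attribute — 2NF is satisfied.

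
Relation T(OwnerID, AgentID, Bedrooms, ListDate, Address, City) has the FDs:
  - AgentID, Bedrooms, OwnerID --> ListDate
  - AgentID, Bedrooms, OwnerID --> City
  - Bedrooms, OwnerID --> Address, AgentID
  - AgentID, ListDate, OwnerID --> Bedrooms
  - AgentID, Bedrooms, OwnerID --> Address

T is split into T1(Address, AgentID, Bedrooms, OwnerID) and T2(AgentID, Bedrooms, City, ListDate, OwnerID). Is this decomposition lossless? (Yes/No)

Yes

T1 ∩ T2 = {AgentID, Bedrooms, OwnerID}; its closure under F is {Address, AgentID, Bedrooms, City, ListDate, OwnerID}.
T1 is contained in that closure, so T1 ∩ T2 --> T1 holds and the join is lossless.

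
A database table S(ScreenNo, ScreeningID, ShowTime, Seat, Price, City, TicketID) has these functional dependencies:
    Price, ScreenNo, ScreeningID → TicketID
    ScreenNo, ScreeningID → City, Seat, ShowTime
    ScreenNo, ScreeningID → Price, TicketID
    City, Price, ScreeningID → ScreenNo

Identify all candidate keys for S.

Attributes never on any right-hand side: {ScreeningID} — every candidate key must contain it.
Closure of {ScreenNo, ScreeningID} is {City, Price, ScreenNo, ScreeningID, Seat, ShowTime, TicketID}, the whole schema; {ScreenNo, ScreeningID} is a candidate key.
Closure of {City, Price, ScreeningID} is {City, Price, ScreenNo, ScreeningID, Seat, ShowTime, TicketID}, the whole schema; {City, Price, ScreeningID} is a candidate key.
These are minimal and exhaustive — every other superkey contains one of them.

{City, Price, ScreeningID}, {ScreenNo, ScreeningID}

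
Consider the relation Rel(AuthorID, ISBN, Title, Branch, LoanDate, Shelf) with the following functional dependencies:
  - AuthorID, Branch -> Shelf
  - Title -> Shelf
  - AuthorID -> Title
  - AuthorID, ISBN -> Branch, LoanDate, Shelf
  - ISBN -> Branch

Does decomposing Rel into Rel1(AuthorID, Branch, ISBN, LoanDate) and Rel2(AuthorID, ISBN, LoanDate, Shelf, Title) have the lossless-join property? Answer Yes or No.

Yes

Common attributes: {AuthorID, ISBN, LoanDate}; their closure is {AuthorID, Branch, ISBN, LoanDate, Shelf, Title}.
This includes all of Rel1, so the common attributes are a superkey of Rel1 — the join is lossless.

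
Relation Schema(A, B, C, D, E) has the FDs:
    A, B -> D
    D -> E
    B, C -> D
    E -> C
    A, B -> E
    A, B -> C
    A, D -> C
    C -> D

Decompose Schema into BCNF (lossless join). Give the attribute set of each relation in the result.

{A, B, D}; {C, D, E}

Candidate key of the original relation: {A, B}.
{A, B, C, D, E}: {D} determines {C, D, E} here but is not a superkey — split on D -> C, E, giving {C, D, E} and {A, B, D}.
{C, D, E} is in BCNF.
{A, B, D} is in BCNF.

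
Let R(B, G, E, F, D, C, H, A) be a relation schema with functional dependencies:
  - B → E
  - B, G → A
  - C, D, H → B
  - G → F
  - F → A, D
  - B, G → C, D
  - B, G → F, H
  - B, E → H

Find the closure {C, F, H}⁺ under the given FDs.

Start with {C, F, H}.
F → A, D applies; add {A, D} → now {A, C, D, F, H}.
C, D, H → B applies; add {B} → now {A, B, C, D, F, H}.
B → E applies; add {E} → now {A, B, C, D, E, F, H}.
No further FD applies.

{A, B, C, D, E, F, H}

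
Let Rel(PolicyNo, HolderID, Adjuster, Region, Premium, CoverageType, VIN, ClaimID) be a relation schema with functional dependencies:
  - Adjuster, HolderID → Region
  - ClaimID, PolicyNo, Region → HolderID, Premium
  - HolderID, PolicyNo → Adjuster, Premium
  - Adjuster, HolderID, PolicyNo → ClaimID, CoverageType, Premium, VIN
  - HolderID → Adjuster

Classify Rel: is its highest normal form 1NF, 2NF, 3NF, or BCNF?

Candidate keys: {ClaimID, PolicyNo, Region}, {HolderID, PolicyNo}. Prime attributes: {ClaimID, HolderID, PolicyNo, Region}.
Adjuster, HolderID → Region: {Adjuster, HolderID}⁺ = {Adjuster, HolderID, Region}, which is not all of the attributes, so the left side is not a superkey — BCNF is violated.
Because {Adjuster} is non-prime and the left side of HolderID → Adjuster is not a superkey, the relation is not in 3NF.
The proper key subset {HolderID} of {HolderID, PolicyNo} determines non-prime {Adjuster}, so the relation is not even in 2NF.

1NF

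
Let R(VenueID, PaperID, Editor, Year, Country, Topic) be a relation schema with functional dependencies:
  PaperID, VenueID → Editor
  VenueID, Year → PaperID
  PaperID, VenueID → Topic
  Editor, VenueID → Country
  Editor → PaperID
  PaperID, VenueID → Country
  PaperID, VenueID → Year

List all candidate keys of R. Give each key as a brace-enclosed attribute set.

No FD produces {VenueID}, so it must be in every candidate key.
{Editor, VenueID}⁺ = {Country, Editor, PaperID, Topic, VenueID, Year} — all of the relation — so {Editor, VenueID} is a candidate key.
{PaperID, VenueID}⁺ = {Country, Editor, PaperID, Topic, VenueID, Year} — all of the relation — so {PaperID, VenueID} is a candidate key.
{VenueID, Year}⁺ = {Country, Editor, PaperID, Topic, VenueID, Year} — all of the relation — so {VenueID, Year} is a candidate key.
Any other superkey properly contains one of these, so there are no further candidate keys.

{Editor, VenueID}, {PaperID, VenueID}, {VenueID, Year}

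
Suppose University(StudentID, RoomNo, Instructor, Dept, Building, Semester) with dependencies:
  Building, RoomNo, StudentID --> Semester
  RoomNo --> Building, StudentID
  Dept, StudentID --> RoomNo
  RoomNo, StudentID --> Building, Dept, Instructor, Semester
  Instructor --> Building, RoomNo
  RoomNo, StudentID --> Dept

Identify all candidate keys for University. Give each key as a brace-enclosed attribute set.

{Instructor} is a candidate key since {Instructor}⁺ = {Building, Dept, Instructor, RoomNo, Semester, StudentID} covers every attribute.
{RoomNo} is a candidate key since {RoomNo}⁺ = {Building, Dept, Instructor, RoomNo, Semester, StudentID} covers every attribute.
{Dept, StudentID} is a candidate key since {Dept, StudentID}⁺ = {Building, Dept, Instructor, RoomNo, Semester, StudentID} covers every attribute.
These are minimal and exhaustive — every other superkey contains one of them.

{Dept, StudentID}, {Instructor}, {RoomNo}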